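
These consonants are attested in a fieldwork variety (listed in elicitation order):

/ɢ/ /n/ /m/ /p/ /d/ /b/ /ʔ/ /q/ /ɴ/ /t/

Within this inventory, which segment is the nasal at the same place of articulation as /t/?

/n/

/t/ is a voiceless alveolar stop.
The nasal at the same place is an alveolar nasal — in this inventory, /n/.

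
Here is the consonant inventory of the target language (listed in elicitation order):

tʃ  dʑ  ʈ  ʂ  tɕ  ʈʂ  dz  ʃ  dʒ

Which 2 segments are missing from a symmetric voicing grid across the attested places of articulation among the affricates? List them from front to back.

Voiceless: /tʃ/ (postalveolar), /ʈʂ/ (retroflex), /tɕ/ (alveolo-palatal).
Voiced: /dz/ (alveolar), /dʒ/ (postalveolar), /dʑ/ (alveolo-palatal).
Gaps, from front to back: alveolar lacks voiceless (/ts/); retroflex lacks voiced (/ɖʐ/).

/ts/, /ɖʐ/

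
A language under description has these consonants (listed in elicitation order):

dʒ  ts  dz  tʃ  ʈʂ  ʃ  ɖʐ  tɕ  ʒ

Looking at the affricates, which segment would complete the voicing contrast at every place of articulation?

/dʑ/

Voiceless: /ts/ (alveolar), /tʃ/ (postalveolar), /ʈʂ/ (retroflex), /tɕ/ (alveolo-palatal).
Voiced: /dz/ (alveolar), /dʒ/ (postalveolar), /ɖʐ/ (retroflex).
The alveolo-palatal row has no voiced member, so the gap is the voiced alveolo-palatal affricate /dʑ/.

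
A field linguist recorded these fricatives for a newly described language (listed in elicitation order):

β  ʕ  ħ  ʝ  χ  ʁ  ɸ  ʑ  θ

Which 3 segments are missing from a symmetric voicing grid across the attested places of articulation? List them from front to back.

Voiceless: /ɸ/ (bilabial), /θ/ (dental), /χ/ (uvular), /ħ/ (pharyngeal).
Voiced: /β/ (bilabial), /ʑ/ (alveolo-palatal), /ʝ/ (palatal), /ʁ/ (uvular), /ʕ/ (pharyngeal).
Gaps, from front to back: dental lacks voiced (/ð/); alveolo-palatal lacks voiceless (/ɕ/); palatal lacks voiceless (/ç/).

/ð/, /ɕ/, /ç/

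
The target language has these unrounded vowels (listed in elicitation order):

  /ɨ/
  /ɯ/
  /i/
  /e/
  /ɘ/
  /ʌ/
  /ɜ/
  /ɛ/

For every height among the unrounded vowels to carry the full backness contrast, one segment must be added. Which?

/ɤ/

Front: /i/ (high), /e/ (high-mid), /ɛ/ (low-mid).
Central: /ɨ/ (high), /ɘ/ (high-mid), /ɜ/ (low-mid).
Back: /ɯ/ (high), /ʌ/ (low-mid).
The high-mid row has no back member, so the gap is the high-mid back unrounded vowel /ɤ/.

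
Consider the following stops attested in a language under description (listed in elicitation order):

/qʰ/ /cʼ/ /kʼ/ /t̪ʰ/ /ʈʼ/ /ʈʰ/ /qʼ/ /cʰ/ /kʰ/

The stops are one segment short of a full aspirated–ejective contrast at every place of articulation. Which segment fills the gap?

dental: aspirated /t̪ʰ/, ejective —.
retroflex: aspirated /ʈʰ/, ejective /ʈʼ/.
palatal: aspirated /cʰ/, ejective /cʼ/.
velar: aspirated /kʰ/, ejective /kʼ/.
uvular: aspirated /qʰ/, ejective /qʼ/.
The dental row has no ejective member, so the gap is the ejective dental stop /t̪ʼ/.

/t̪ʼ/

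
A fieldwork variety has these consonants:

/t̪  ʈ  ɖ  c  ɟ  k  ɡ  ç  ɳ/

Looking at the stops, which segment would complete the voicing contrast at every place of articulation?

dental: voiceless /t̪/, voiced —.
retroflex: voiceless /ʈ/, voiced /ɖ/.
palatal: voiceless /c/, voiced /ɟ/.
velar: voiceless /k/, voiced /ɡ/.
The dental row has no voiced member, so the gap is the voiced dental stop /d̪/.

/d̪/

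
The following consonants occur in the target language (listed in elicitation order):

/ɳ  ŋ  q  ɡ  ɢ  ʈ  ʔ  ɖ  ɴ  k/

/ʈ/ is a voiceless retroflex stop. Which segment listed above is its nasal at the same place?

The nasal at the same place is a retroflex nasal — in this inventory, /ɳ/.

/ɳ/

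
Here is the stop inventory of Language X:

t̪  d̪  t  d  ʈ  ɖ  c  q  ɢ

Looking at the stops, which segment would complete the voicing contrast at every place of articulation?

Voiceless: /t̪/ (dental), /t/ (alveolar), /ʈ/ (retroflex), /c/ (palatal), /q/ (uvular).
Voiced: /d̪/ (dental), /d/ (alveolar), /ɖ/ (retroflex), /ɢ/ (uvular).
The palatal row has no voiced member, so the gap is the voiced palatal stop /ɟ/.

/ɟ/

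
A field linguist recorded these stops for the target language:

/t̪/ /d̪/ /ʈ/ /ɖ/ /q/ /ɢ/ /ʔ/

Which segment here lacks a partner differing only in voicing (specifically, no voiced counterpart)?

/ʔ/

Dental: /t̪/ ~ /d̪/
Retroflex: /ʈ/ ~ /ɖ/
Uvular: /q/ ~ /ɢ/
Glottal: only /ʔ/ (voiceless); no voiced partner.
So /ʔ/ is the unpaired segment.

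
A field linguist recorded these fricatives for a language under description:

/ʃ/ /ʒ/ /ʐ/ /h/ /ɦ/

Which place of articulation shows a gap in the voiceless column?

postalveolar: voiceless /ʃ/, voiced /ʒ/.
retroflex: voiceless —, voiced /ʐ/.
glottal: voiceless /h/, voiced /ɦ/.
Every place of articulation has a voiceless member except retroflex, where /ʂ/ would be expected.

retroflex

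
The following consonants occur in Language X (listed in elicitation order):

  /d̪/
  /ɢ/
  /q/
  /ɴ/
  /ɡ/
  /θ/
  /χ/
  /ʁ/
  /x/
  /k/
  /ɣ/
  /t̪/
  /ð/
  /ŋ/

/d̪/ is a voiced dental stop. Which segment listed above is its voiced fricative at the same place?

/ð/

The voiced fricative at the same place is a voiced dental fricative — in this inventory, /ð/.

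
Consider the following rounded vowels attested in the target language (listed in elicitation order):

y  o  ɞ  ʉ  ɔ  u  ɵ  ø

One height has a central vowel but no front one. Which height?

low-mid

high: front /y/, central /ʉ/, back /u/.
high-mid: front /ø/, central /ɵ/, back /o/.
low-mid: front —, central /ɞ/, back /ɔ/.
Every height has a front member except low-mid, where /œ/ would be expected.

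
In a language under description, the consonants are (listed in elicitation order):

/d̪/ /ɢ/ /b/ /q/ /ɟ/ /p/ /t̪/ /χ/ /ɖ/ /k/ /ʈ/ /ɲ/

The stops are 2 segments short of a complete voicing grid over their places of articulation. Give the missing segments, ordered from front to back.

/c/, /ɡ/

bilabial: voiceless /p/, voiced /b/.
dental: voiceless /t̪/, voiced /d̪/.
retroflex: voiceless /ʈ/, voiced /ɖ/.
palatal: voiceless —, voiced /ɟ/.
velar: voiceless /k/, voiced —.
uvular: voiceless /q/, voiced /ɢ/.
Gaps, from front to back: palatal lacks voiceless (/c/); velar lacks voiced (/ɡ/).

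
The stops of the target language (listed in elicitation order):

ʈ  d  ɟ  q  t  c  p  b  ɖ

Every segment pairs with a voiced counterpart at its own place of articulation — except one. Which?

Bilabial: /p/ ~ /b/
Alveolar: /t/ ~ /d/
Retroflex: /ʈ/ ~ /ɖ/
Palatal: /c/ ~ /ɟ/
Uvular: only /q/ (voiceless); no voiced partner.
So /q/ is the unpaired segment.

/q/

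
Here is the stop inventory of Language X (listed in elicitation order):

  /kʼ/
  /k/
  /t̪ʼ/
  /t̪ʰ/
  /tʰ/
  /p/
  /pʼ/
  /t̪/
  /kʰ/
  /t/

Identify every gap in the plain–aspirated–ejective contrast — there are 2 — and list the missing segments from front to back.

place of articulation  plain     aspirated  ejective
bilabial          p         —         pʼ      
dental            t̪        t̪ʰ       t̪ʼ     
alveolar          t         tʰ        —       
velar             k         kʰ        kʼ      
Gaps, from front to back: bilabial lacks aspirated (/pʰ/); alveolar lacks ejective (/tʼ/).

/pʰ/, /tʼ/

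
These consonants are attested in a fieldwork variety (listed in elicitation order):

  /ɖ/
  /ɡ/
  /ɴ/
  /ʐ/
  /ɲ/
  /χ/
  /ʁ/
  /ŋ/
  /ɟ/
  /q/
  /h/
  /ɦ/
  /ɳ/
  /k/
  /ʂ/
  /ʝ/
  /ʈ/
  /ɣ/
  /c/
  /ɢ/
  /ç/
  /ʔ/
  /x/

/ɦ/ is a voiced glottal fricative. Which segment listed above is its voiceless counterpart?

/h/

The voiceless counterpart is a voiceless glottal fricative — in this inventory, /h/.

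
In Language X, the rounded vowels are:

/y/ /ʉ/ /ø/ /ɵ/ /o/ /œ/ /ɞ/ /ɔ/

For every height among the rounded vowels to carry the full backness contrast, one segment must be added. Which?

high: front /y/, central /ʉ/, back —.
high-mid: front /ø/, central /ɵ/, back /o/.
low-mid: front /œ/, central /ɞ/, back /ɔ/.
The high row has no back member, so the gap is the high back rounded vowel /u/.

/u/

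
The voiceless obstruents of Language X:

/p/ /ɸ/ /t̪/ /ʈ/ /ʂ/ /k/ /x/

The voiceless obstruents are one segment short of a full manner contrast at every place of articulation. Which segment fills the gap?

/θ/

place of articulation  stop      fricative
bilabial          p         ɸ       
dental            t̪        —       
retroflex         ʈ         ʂ       
velar             k         x       
The dental row has no fricative member, so the gap is the dental fricative /θ/.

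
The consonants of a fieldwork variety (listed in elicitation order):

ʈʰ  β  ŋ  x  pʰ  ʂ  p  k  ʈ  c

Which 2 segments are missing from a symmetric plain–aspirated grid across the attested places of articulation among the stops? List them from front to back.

/cʰ/, /kʰ/

bilabial: plain /p/, aspirated /pʰ/.
retroflex: plain /ʈ/, aspirated /ʈʰ/.
palatal: plain /c/, aspirated —.
velar: plain /k/, aspirated —.
Gaps, from front to back: palatal lacks aspirated (/cʰ/); velar lacks aspirated (/kʰ/).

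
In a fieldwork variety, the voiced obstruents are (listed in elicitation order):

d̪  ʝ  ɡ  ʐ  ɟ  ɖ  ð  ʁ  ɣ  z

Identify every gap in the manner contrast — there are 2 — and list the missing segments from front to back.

/d/, /ɢ/

Stop: /d̪/ (dental), /ɖ/ (retroflex), /ɟ/ (palatal), /ɡ/ (velar).
Fricative: /ð/ (dental), /z/ (alveolar), /ʐ/ (retroflex), /ʝ/ (palatal), /ɣ/ (velar), /ʁ/ (uvular).
Gaps, from front to back: alveolar lacks stop (/d/); uvular lacks stop (/ɢ/).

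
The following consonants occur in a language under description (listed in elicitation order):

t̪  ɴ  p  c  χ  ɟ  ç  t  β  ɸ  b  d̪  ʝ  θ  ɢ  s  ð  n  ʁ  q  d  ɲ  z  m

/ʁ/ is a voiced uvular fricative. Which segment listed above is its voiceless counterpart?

The voiceless counterpart is a voiceless uvular fricative — in this inventory, /χ/.

/χ/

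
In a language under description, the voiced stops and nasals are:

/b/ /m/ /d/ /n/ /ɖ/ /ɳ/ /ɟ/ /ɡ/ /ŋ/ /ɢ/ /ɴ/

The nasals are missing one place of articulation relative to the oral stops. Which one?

place of articulation  oral stop  nasal   
bilabial          b         m       
alveolar          d         n       
retroflex         ɖ         ɳ       
palatal           ɟ         —       
velar             ɡ         ŋ       
uvular            ɢ         ɴ       
Every place of articulation has a nasal member except palatal, where /ɲ/ would be expected.

palatal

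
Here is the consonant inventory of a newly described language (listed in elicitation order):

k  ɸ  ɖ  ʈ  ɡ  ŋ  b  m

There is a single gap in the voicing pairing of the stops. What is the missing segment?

/p/

place of articulation  voiceless  voiced  
bilabial          —         b       
retroflex         ʈ         ɖ       
velar             k         ɡ       
The bilabial row has no voiceless member, so the gap is the voiceless bilabial stop /p/.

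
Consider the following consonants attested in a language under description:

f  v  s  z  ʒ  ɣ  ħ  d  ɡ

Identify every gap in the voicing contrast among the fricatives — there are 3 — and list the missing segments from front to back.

labiodental: voiceless /f/, voiced /v/.
alveolar: voiceless /s/, voiced /z/.
postalveolar: voiceless —, voiced /ʒ/.
velar: voiceless —, voiced /ɣ/.
pharyngeal: voiceless /ħ/, voiced —.
Gaps, from front to back: postalveolar lacks voiceless (/ʃ/); velar lacks voiceless (/x/); pharyngeal lacks voiced (/ʕ/).

/ʃ/, /x/, /ʕ/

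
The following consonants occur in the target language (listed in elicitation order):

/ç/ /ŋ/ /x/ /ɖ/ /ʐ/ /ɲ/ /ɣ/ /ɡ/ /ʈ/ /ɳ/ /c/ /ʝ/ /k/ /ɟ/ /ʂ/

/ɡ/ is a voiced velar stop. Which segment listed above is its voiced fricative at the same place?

The voiced fricative at the same place is a voiced velar fricative — in this inventory, /ɣ/.

/ɣ/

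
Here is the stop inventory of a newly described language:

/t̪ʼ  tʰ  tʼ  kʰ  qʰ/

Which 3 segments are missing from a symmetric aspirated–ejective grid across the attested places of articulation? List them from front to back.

dental: aspirated —, ejective /t̪ʼ/.
alveolar: aspirated /tʰ/, ejective /tʼ/.
velar: aspirated /kʰ/, ejective —.
uvular: aspirated /qʰ/, ejective —.
Gaps, from front to back: dental lacks aspirated (/t̪ʰ/); velar lacks ejective (/kʼ/); uvular lacks ejective (/qʼ/).

/t̪ʰ/, /kʼ/, /qʼ/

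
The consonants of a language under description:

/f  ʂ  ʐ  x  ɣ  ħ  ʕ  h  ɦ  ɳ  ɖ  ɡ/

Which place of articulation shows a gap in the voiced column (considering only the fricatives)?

labiodental

Voiceless: /f/ (labiodental), /ʂ/ (retroflex), /x/ (velar), /ħ/ (pharyngeal), /h/ (glottal).
Voiced: /ʐ/ (retroflex), /ɣ/ (velar), /ʕ/ (pharyngeal), /ɦ/ (glottal).
Every place of articulation has a voiced member except labiodental, where /v/ would be expected.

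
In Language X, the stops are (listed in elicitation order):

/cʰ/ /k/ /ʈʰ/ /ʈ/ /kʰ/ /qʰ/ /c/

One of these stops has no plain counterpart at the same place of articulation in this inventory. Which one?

/qʰ/

Retroflex: /ʈ/ ~ /ʈʰ/
Palatal: /c/ ~ /cʰ/
Velar: /k/ ~ /kʰ/
Uvular: only /qʰ/ (aspirated); no plain partner.
So /qʰ/ is the unpaired segment.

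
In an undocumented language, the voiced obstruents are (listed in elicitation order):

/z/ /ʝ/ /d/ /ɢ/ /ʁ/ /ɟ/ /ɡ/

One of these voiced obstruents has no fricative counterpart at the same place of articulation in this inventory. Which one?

/ɡ/

Alveolar: /d/ ~ /z/
Palatal: /ɟ/ ~ /ʝ/
Uvular: /ɢ/ ~ /ʁ/
Velar: only /ɡ/ (stop); no fricative partner.
So /ɡ/ is the unpaired segment.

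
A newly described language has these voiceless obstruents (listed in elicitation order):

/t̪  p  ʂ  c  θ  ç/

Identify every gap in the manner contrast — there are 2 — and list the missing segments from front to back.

/ɸ/, /ʈ/

Stop: /p/ (bilabial), /t̪/ (dental), /c/ (palatal).
Fricative: /θ/ (dental), /ʂ/ (retroflex), /ç/ (palatal).
Gaps, from front to back: bilabial lacks fricative (/ɸ/); retroflex lacks stop (/ʈ/).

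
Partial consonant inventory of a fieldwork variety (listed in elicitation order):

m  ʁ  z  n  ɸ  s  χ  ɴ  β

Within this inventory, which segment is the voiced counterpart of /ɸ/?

/ɸ/ is a voiceless bilabial fricative.
The voiced counterpart is a voiced bilabial fricative — in this inventory, /β/.

/β/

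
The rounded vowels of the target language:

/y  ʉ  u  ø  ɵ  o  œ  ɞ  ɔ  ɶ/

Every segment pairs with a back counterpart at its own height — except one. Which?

/ɶ/

High: /y/ ~ /ʉ/ ~ /u/
High-mid: /ø/ ~ /ɵ/ ~ /o/
Low-mid: /œ/ ~ /ɞ/ ~ /ɔ/
Low: only /ɶ/ (front); no back partner.
So /ɶ/ is the unpaired segment.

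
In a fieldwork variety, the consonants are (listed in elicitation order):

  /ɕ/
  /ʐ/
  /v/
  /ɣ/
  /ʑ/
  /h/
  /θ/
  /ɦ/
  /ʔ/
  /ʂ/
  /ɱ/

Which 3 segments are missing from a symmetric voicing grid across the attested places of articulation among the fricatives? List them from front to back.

/f/, /ð/, /x/

Voiceless: /θ/ (dental), /ʂ/ (retroflex), /ɕ/ (alveolo-palatal), /h/ (glottal).
Voiced: /v/ (labiodental), /ʐ/ (retroflex), /ʑ/ (alveolo-palatal), /ɣ/ (velar), /ɦ/ (glottal).
Gaps, from front to back: labiodental lacks voiceless (/f/); dental lacks voiced (/ð/); velar lacks voiceless (/x/).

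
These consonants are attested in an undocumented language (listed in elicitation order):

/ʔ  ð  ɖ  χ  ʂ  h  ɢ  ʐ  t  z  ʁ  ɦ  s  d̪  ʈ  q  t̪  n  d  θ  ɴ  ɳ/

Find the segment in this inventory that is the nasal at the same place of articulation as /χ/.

/χ/ is a voiceless uvular fricative.
The nasal at the same place is an uvular nasal — in this inventory, /ɴ/.

/ɴ/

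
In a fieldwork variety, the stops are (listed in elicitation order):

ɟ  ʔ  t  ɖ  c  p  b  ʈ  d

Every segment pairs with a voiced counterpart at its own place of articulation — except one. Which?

Bilabial: /p/ ~ /b/
Alveolar: /t/ ~ /d/
Retroflex: /ʈ/ ~ /ɖ/
Palatal: /c/ ~ /ɟ/
Glottal: only /ʔ/ (voiceless); no voiced partner.
So /ʔ/ is the unpaired segment.

/ʔ/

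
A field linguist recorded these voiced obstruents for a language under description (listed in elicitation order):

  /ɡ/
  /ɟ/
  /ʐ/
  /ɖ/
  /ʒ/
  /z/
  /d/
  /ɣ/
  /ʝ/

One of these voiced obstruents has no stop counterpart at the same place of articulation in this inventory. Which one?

Alveolar: /d/ ~ /z/
Retroflex: /ɖ/ ~ /ʐ/
Palatal: /ɟ/ ~ /ʝ/
Velar: /ɡ/ ~ /ɣ/
Postalveolar: only /ʒ/ (fricative); no stop partner.
So /ʒ/ is the unpaired segment.

/ʒ/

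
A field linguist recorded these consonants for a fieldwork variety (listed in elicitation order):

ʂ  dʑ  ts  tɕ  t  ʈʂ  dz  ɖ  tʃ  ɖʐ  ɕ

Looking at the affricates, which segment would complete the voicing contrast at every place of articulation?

/dʒ/

alveolar: voiceless /ts/, voiced /dz/.
postalveolar: voiceless /tʃ/, voiced —.
retroflex: voiceless /ʈʂ/, voiced /ɖʐ/.
alveolo-palatal: voiceless /tɕ/, voiced /dʑ/.
The postalveolar row has no voiced member, so the gap is the voiced postalveolar affricate /dʒ/.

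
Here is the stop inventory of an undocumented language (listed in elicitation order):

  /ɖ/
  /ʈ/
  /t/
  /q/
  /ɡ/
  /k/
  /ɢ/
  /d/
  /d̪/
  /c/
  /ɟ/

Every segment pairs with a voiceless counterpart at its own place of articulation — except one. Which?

Alveolar: /t/ ~ /d/
Retroflex: /ʈ/ ~ /ɖ/
Palatal: /c/ ~ /ɟ/
Velar: /k/ ~ /ɡ/
Uvular: /q/ ~ /ɢ/
Dental: only /d̪/ (voiced); no voiceless partner.
So /d̪/ is the unpaired segment.

/d̪/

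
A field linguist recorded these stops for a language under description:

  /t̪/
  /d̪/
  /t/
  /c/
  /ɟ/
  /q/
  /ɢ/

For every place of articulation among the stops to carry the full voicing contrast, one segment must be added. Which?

dental: voiceless /t̪/, voiced /d̪/.
alveolar: voiceless /t/, voiced —.
palatal: voiceless /c/, voiced /ɟ/.
uvular: voiceless /q/, voiced /ɢ/.
The alveolar row has no voiced member, so the gap is the voiced alveolar stop /d/.

/d/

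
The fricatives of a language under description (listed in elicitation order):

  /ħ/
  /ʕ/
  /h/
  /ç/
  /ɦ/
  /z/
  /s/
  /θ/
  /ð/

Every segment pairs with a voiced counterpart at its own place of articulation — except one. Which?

/ç/

Dental: /θ/ ~ /ð/
Alveolar: /s/ ~ /z/
Pharyngeal: /ħ/ ~ /ʕ/
Glottal: /h/ ~ /ɦ/
Palatal: only /ç/ (voiceless); no voiced partner.
So /ç/ is the unpaired segment.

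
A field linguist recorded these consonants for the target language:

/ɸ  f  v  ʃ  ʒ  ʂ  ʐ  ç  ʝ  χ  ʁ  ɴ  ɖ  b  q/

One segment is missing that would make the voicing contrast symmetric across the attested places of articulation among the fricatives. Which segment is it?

/β/

Voiceless: /ɸ/ (bilabial), /f/ (labiodental), /ʃ/ (postalveolar), /ʂ/ (retroflex), /ç/ (palatal), /χ/ (uvular).
Voiced: /v/ (labiodental), /ʒ/ (postalveolar), /ʐ/ (retroflex), /ʝ/ (palatal), /ʁ/ (uvular).
The bilabial row has no voiced member, so the gap is the voiced bilabial fricative /β/.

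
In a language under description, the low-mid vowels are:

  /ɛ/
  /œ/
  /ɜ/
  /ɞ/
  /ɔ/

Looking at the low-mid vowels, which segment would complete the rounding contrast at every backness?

/ʌ/

Unrounded: /ɛ/ (front), /ɜ/ (central).
Rounded: /œ/ (front), /ɞ/ (central), /ɔ/ (back).
The back row has no unrounded member, so the gap is the back unrounded vowel /ʌ/.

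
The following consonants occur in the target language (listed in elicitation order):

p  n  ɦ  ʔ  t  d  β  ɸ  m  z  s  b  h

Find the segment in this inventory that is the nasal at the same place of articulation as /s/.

/s/ is a voiceless alveolar fricative.
The nasal at the same place is an alveolar nasal — in this inventory, /n/.

/n/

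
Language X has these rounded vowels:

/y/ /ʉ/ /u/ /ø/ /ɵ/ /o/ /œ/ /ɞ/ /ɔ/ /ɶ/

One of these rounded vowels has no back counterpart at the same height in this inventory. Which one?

High: /y/ ~ /ʉ/ ~ /u/
High-mid: /ø/ ~ /ɵ/ ~ /o/
Low-mid: /œ/ ~ /ɞ/ ~ /ɔ/
Low: only /ɶ/ (front); no back partner.
So /ɶ/ is the unpaired segment.

/ɶ/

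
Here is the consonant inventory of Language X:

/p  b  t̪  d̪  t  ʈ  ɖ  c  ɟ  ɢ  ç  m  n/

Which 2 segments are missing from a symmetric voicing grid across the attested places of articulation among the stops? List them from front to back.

/d/, /q/

Voiceless: /p/ (bilabial), /t̪/ (dental), /t/ (alveolar), /ʈ/ (retroflex), /c/ (palatal).
Voiced: /b/ (bilabial), /d̪/ (dental), /ɖ/ (retroflex), /ɟ/ (palatal), /ɢ/ (uvular).
Gaps, from front to back: alveolar lacks voiced (/d/); uvular lacks voiceless (/q/).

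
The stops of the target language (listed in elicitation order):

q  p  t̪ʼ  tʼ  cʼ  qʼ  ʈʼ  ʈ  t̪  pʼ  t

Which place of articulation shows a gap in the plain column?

palatal

place of articulation  plain     ejective
bilabial          p         pʼ      
dental            t̪        t̪ʼ     
alveolar          t         tʼ      
retroflex         ʈ         ʈʼ      
palatal           —         cʼ      
uvular            q         qʼ      
Every place of articulation has a plain member except palatal, where /c/ would be expected.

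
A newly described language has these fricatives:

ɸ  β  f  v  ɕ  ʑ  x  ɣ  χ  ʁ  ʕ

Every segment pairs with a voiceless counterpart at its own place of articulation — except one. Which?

Bilabial: /ɸ/ ~ /β/
Labiodental: /f/ ~ /v/
Alveolo-palatal: /ɕ/ ~ /ʑ/
Velar: /x/ ~ /ɣ/
Uvular: /χ/ ~ /ʁ/
Pharyngeal: only /ʕ/ (voiced); no voiceless partner.
So /ʕ/ is the unpaired segment.

/ʕ/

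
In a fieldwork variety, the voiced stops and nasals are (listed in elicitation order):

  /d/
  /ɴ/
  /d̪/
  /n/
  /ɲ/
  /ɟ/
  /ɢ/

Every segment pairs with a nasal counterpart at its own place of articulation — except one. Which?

Alveolar: /d/ ~ /n/
Palatal: /ɟ/ ~ /ɲ/
Uvular: /ɢ/ ~ /ɴ/
Dental: only /d̪/ (oral stop); no nasal partner.
So /d̪/ is the unpaired segment.

/d̪/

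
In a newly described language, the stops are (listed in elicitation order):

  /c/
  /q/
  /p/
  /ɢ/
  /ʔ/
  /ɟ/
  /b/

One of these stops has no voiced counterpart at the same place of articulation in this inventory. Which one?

/ʔ/

Bilabial: /p/ ~ /b/
Palatal: /c/ ~ /ɟ/
Uvular: /q/ ~ /ɢ/
Glottal: only /ʔ/ (voiceless); no voiced partner.
So /ʔ/ is the unpaired segment.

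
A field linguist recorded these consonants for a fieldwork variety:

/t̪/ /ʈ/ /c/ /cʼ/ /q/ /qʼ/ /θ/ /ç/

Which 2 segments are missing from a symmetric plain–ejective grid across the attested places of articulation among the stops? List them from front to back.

Plain: /t̪/ (dental), /ʈ/ (retroflex), /c/ (palatal), /q/ (uvular).
Ejective: /cʼ/ (palatal), /qʼ/ (uvular).
Gaps, from front to back: dental lacks ejective (/t̪ʼ/); retroflex lacks ejective (/ʈʼ/).

/t̪ʼ/, /ʈʼ/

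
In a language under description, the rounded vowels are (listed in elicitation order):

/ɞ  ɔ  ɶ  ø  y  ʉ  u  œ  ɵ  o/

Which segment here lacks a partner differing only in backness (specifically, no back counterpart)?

/ɶ/

High: /y/ ~ /ʉ/ ~ /u/
High-mid: /ø/ ~ /ɵ/ ~ /o/
Low-mid: /œ/ ~ /ɞ/ ~ /ɔ/
Low: only /ɶ/ (front); no back partner.
So /ɶ/ is the unpaired segment.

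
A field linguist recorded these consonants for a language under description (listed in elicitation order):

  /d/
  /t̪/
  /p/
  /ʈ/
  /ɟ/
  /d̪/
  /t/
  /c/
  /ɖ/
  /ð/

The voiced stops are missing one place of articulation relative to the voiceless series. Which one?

bilabial

place of articulation  voiceless  voiced  
bilabial          p         —       
dental            t̪        d̪      
alveolar          t         d       
retroflex         ʈ         ɖ       
palatal           c         ɟ       
Every place of articulation has a voiced member except bilabial, where /b/ would be expected.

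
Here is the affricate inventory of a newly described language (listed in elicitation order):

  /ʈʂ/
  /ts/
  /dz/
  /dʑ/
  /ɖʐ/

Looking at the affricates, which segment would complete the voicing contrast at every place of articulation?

/tɕ/

Voiceless: /ts/ (alveolar), /ʈʂ/ (retroflex).
Voiced: /dz/ (alveolar), /ɖʐ/ (retroflex), /dʑ/ (alveolo-palatal).
The alveolo-palatal row has no voiceless member, so the gap is the voiceless alveolo-palatal affricate /tɕ/.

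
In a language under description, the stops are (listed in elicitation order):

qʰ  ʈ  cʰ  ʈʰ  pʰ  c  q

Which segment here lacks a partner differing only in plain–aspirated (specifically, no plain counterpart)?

Retroflex: /ʈ/ ~ /ʈʰ/
Palatal: /c/ ~ /cʰ/
Uvular: /q/ ~ /qʰ/
Bilabial: only /pʰ/ (aspirated); no plain partner.
So /pʰ/ is the unpaired segment.

/pʰ/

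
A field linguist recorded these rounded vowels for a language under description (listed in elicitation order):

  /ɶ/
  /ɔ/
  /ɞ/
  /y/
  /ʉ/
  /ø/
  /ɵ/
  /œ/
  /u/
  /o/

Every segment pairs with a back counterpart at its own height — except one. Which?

/ɶ/

High: /y/ ~ /ʉ/ ~ /u/
High-mid: /ø/ ~ /ɵ/ ~ /o/
Low-mid: /œ/ ~ /ɞ/ ~ /ɔ/
Low: only /ɶ/ (front); no back partner.
So /ɶ/ is the unpaired segment.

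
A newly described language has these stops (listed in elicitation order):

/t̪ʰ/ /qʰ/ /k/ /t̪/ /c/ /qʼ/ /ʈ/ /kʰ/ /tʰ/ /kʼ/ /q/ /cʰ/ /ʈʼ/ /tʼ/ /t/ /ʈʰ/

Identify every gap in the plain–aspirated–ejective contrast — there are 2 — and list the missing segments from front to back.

Plain: /t̪/ (dental), /t/ (alveolar), /ʈ/ (retroflex), /c/ (palatal), /k/ (velar), /q/ (uvular).
Aspirated: /t̪ʰ/ (dental), /tʰ/ (alveolar), /ʈʰ/ (retroflex), /cʰ/ (palatal), /kʰ/ (velar), /qʰ/ (uvular).
Ejective: /tʼ/ (alveolar), /ʈʼ/ (retroflex), /kʼ/ (velar), /qʼ/ (uvular).
Gaps, from front to back: dental lacks ejective (/t̪ʼ/); palatal lacks ejective (/cʼ/).

/t̪ʼ/, /cʼ/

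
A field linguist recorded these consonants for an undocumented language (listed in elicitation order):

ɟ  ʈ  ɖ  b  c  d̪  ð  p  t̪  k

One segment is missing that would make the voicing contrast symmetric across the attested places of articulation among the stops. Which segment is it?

Voiceless: /p/ (bilabial), /t̪/ (dental), /ʈ/ (retroflex), /c/ (palatal), /k/ (velar).
Voiced: /b/ (bilabial), /d̪/ (dental), /ɖ/ (retroflex), /ɟ/ (palatal).
The velar row has no voiced member, so the gap is the voiced velar stop /ɡ/.

/ɡ/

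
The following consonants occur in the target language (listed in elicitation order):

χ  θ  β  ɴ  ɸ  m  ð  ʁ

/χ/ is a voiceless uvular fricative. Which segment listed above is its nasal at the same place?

/ɴ/

The nasal at the same place is an uvular nasal — in this inventory, /ɴ/.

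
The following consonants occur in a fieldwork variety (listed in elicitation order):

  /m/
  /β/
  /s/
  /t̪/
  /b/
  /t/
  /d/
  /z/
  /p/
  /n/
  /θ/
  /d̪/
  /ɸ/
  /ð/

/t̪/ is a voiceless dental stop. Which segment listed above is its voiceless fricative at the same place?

/θ/

The voiceless fricative at the same place is a voiceless dental fricative — in this inventory, /θ/.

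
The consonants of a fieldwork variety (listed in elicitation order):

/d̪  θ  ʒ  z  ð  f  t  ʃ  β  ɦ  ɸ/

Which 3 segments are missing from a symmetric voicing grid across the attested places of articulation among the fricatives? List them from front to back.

Voiceless: /ɸ/ (bilabial), /f/ (labiodental), /θ/ (dental), /ʃ/ (postalveolar).
Voiced: /β/ (bilabial), /ð/ (dental), /z/ (alveolar), /ʒ/ (postalveolar), /ɦ/ (glottal).
Gaps, from front to back: labiodental lacks voiced (/v/); alveolar lacks voiceless (/s/); glottal lacks voiceless (/h/).

/v/, /s/, /h/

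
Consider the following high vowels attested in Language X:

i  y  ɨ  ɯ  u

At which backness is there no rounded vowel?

Unrounded: /i/ (front), /ɨ/ (central), /ɯ/ (back).
Rounded: /y/ (front), /u/ (back).
Every backness has a rounded member except central, where /ʉ/ would be expected.

central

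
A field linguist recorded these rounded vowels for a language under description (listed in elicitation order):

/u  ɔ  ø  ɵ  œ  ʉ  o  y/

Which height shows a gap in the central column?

height            front     central   back    
high              y         ʉ         u       
high-mid          ø         ɵ         o       
low-mid           œ         —         ɔ       
Every height has a central member except low-mid, where /ɞ/ would be expected.

low-mid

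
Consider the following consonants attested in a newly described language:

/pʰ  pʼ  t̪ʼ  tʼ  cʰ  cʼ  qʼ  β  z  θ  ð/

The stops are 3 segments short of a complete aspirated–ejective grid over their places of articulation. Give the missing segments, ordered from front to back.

/t̪ʰ/, /tʰ/, /qʰ/

bilabial: aspirated /pʰ/, ejective /pʼ/.
dental: aspirated —, ejective /t̪ʼ/.
alveolar: aspirated —, ejective /tʼ/.
palatal: aspirated /cʰ/, ejective /cʼ/.
uvular: aspirated —, ejective /qʼ/.
Gaps, from front to back: dental lacks aspirated (/t̪ʰ/); alveolar lacks aspirated (/tʰ/); uvular lacks aspirated (/qʰ/).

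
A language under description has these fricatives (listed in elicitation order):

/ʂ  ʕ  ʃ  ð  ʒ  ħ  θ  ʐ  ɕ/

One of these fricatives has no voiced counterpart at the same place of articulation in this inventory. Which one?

/ɕ/

Dental: /θ/ ~ /ð/
Postalveolar: /ʃ/ ~ /ʒ/
Retroflex: /ʂ/ ~ /ʐ/
Pharyngeal: /ħ/ ~ /ʕ/
Alveolo-palatal: only /ɕ/ (voiceless); no voiced partner.
So /ɕ/ is the unpaired segment.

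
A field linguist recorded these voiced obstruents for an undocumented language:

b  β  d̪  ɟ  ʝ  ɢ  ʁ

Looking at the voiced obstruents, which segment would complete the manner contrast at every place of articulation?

Stop: /b/ (bilabial), /d̪/ (dental), /ɟ/ (palatal), /ɢ/ (uvular).
Fricative: /β/ (bilabial), /ʝ/ (palatal), /ʁ/ (uvular).
The dental row has no fricative member, so the gap is the dental fricative /ð/.

/ð/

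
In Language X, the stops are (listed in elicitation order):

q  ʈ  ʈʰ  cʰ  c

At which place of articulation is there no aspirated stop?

place of articulation  plain     aspirated
retroflex         ʈ         ʈʰ      
palatal           c         cʰ      
uvular            q         —       
Every place of articulation has an aspirated member except uvular, where /qʰ/ would be expected.

uvular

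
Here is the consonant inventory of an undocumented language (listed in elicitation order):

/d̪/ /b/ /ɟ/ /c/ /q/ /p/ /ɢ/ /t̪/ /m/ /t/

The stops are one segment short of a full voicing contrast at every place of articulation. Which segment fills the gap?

/d/

bilabial: voiceless /p/, voiced /b/.
dental: voiceless /t̪/, voiced /d̪/.
alveolar: voiceless /t/, voiced —.
palatal: voiceless /c/, voiced /ɟ/.
uvular: voiceless /q/, voiced /ɢ/.
The alveolar row has no voiced member, so the gap is the voiced alveolar stop /d/.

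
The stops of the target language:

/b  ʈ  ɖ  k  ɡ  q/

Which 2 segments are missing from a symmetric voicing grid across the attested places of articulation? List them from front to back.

/p/, /ɢ/

bilabial: voiceless —, voiced /b/.
retroflex: voiceless /ʈ/, voiced /ɖ/.
velar: voiceless /k/, voiced /ɡ/.
uvular: voiceless /q/, voiced —.
Gaps, from front to back: bilabial lacks voiceless (/p/); uvular lacks voiced (/ɢ/).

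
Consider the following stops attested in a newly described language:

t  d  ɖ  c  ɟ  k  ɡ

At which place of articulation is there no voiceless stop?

alveolar: voiceless /t/, voiced /d/.
retroflex: voiceless —, voiced /ɖ/.
palatal: voiceless /c/, voiced /ɟ/.
velar: voiceless /k/, voiced /ɡ/.
Every place of articulation has a voiceless member except retroflex, where /ʈ/ would be expected.

retroflex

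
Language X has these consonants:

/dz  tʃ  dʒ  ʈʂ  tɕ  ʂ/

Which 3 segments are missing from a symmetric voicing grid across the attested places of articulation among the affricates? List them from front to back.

/ts/, /ɖʐ/, /dʑ/

alveolar: voiceless —, voiced /dz/.
postalveolar: voiceless /tʃ/, voiced /dʒ/.
retroflex: voiceless /ʈʂ/, voiced —.
alveolo-palatal: voiceless /tɕ/, voiced —.
Gaps, from front to back: alveolar lacks voiceless (/ts/); retroflex lacks voiced (/ɖʐ/); alveolo-palatal lacks voiced (/dʑ/).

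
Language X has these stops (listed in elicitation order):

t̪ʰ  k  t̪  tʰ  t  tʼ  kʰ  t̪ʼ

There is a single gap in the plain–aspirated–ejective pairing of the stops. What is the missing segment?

place of articulation  plain     aspirated  ejective
dental            t̪        t̪ʰ       t̪ʼ     
alveolar          t         tʰ        tʼ      
velar             k         kʰ        —       
The velar row has no ejective member, so the gap is the ejective velar stop /kʼ/.

/kʼ/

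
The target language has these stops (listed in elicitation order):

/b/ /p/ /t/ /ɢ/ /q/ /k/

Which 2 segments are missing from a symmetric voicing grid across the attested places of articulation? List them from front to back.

bilabial: voiceless /p/, voiced /b/.
alveolar: voiceless /t/, voiced —.
velar: voiceless /k/, voiced —.
uvular: voiceless /q/, voiced /ɢ/.
Gaps, from front to back: alveolar lacks voiced (/d/); velar lacks voiced (/ɡ/).

/d/, /ɡ/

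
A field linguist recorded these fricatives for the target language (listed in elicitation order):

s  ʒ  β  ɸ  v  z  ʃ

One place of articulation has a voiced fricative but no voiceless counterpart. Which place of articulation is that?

bilabial: voiceless /ɸ/, voiced /β/.
labiodental: voiceless —, voiced /v/.
alveolar: voiceless /s/, voiced /z/.
postalveolar: voiceless /ʃ/, voiced /ʒ/.
Every place of articulation has a voiceless member except labiodental, where /f/ would be expected.

labiodental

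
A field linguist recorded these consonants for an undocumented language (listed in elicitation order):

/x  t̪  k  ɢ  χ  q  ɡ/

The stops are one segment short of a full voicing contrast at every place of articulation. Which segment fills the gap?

Voiceless: /t̪/ (dental), /k/ (velar), /q/ (uvular).
Voiced: /ɡ/ (velar), /ɢ/ (uvular).
The dental row has no voiced member, so the gap is the voiced dental stop /d̪/.

/d̪/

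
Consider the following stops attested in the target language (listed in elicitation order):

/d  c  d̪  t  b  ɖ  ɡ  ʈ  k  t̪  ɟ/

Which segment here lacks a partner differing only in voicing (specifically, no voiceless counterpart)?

/b/

Dental: /t̪/ ~ /d̪/
Alveolar: /t/ ~ /d/
Retroflex: /ʈ/ ~ /ɖ/
Palatal: /c/ ~ /ɟ/
Velar: /k/ ~ /ɡ/
Bilabial: only /b/ (voiced); no voiceless partner.
So /b/ is the unpaired segment.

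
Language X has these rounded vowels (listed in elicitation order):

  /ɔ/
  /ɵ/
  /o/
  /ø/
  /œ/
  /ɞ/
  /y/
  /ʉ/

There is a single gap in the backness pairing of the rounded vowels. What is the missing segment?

height            front     central   back    
high              y         ʉ         —       
high-mid          ø         ɵ         o       
low-mid           œ         ɞ         ɔ       
The high row has no back member, so the gap is the high back rounded vowel /u/.

/u/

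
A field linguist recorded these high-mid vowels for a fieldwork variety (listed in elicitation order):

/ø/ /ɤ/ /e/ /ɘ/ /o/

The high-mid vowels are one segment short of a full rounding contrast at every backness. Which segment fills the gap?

Unrounded: /e/ (front), /ɘ/ (central), /ɤ/ (back).
Rounded: /ø/ (front), /o/ (back).
The central row has no rounded member, so the gap is the central rounded vowel /ɵ/.

/ɵ/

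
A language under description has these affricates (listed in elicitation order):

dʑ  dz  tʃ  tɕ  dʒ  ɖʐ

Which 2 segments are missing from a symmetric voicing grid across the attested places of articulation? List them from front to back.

Voiceless: /tʃ/ (postalveolar), /tɕ/ (alveolo-palatal).
Voiced: /dz/ (alveolar), /dʒ/ (postalveolar), /ɖʐ/ (retroflex), /dʑ/ (alveolo-palatal).
Gaps, from front to back: alveolar lacks voiceless (/ts/); retroflex lacks voiceless (/ʈʂ/).

/ts/, /ʈʂ/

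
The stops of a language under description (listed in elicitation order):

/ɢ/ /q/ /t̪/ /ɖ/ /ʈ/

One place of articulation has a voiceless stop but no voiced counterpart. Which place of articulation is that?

dental: voiceless /t̪/, voiced —.
retroflex: voiceless /ʈ/, voiced /ɖ/.
uvular: voiceless /q/, voiced /ɢ/.
Every place of articulation has a voiced member except dental, where /d̪/ would be expected.

dental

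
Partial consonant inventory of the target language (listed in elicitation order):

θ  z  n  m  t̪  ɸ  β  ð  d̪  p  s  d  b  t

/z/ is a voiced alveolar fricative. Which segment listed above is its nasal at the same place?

/n/

The nasal at the same place is an alveolar nasal — in this inventory, /n/.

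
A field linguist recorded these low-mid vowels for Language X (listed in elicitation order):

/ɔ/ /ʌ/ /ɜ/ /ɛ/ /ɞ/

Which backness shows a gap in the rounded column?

backness          unrounded  rounded 
front             ɛ         —       
central           ɜ         ɞ       
back              ʌ         ɔ       
Every backness has a rounded member except front, where /œ/ would be expected.

front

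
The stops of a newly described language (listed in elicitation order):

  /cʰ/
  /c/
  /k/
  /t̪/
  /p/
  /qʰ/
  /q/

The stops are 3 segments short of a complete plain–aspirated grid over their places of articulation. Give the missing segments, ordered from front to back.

/pʰ/, /t̪ʰ/, /kʰ/

Plain: /p/ (bilabial), /t̪/ (dental), /c/ (palatal), /k/ (velar), /q/ (uvular).
Aspirated: /cʰ/ (palatal), /qʰ/ (uvular).
Gaps, from front to back: bilabial lacks aspirated (/pʰ/); dental lacks aspirated (/t̪ʰ/); velar lacks aspirated (/kʰ/).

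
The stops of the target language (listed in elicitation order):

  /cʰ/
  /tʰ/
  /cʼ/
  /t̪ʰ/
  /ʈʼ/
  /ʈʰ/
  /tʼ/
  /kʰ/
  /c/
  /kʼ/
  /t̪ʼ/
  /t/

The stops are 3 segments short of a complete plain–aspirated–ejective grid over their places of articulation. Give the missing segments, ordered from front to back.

Plain: /t/ (alveolar), /c/ (palatal).
Aspirated: /t̪ʰ/ (dental), /tʰ/ (alveolar), /ʈʰ/ (retroflex), /cʰ/ (palatal), /kʰ/ (velar).
Ejective: /t̪ʼ/ (dental), /tʼ/ (alveolar), /ʈʼ/ (retroflex), /cʼ/ (palatal), /kʼ/ (velar).
Gaps, from front to back: dental lacks plain (/t̪/); retroflex lacks plain (/ʈ/); velar lacks plain (/k/).

/t̪/, /ʈ/, /k/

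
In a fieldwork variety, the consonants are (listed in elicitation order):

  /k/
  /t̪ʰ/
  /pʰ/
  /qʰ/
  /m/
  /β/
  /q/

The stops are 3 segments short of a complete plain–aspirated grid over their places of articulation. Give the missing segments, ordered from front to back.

/p/, /t̪/, /kʰ/

bilabial: plain —, aspirated /pʰ/.
dental: plain —, aspirated /t̪ʰ/.
velar: plain /k/, aspirated —.
uvular: plain /q/, aspirated /qʰ/.
Gaps, from front to back: bilabial lacks plain (/p/); dental lacks plain (/t̪/); velar lacks aspirated (/kʰ/).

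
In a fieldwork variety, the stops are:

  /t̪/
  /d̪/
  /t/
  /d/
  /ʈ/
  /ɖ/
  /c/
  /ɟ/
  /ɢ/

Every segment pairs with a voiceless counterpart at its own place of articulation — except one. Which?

/ɢ/

Dental: /t̪/ ~ /d̪/
Alveolar: /t/ ~ /d/
Retroflex: /ʈ/ ~ /ɖ/
Palatal: /c/ ~ /ɟ/
Uvular: only /ɢ/ (voiced); no voiceless partner.
So /ɢ/ is the unpaired segment.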